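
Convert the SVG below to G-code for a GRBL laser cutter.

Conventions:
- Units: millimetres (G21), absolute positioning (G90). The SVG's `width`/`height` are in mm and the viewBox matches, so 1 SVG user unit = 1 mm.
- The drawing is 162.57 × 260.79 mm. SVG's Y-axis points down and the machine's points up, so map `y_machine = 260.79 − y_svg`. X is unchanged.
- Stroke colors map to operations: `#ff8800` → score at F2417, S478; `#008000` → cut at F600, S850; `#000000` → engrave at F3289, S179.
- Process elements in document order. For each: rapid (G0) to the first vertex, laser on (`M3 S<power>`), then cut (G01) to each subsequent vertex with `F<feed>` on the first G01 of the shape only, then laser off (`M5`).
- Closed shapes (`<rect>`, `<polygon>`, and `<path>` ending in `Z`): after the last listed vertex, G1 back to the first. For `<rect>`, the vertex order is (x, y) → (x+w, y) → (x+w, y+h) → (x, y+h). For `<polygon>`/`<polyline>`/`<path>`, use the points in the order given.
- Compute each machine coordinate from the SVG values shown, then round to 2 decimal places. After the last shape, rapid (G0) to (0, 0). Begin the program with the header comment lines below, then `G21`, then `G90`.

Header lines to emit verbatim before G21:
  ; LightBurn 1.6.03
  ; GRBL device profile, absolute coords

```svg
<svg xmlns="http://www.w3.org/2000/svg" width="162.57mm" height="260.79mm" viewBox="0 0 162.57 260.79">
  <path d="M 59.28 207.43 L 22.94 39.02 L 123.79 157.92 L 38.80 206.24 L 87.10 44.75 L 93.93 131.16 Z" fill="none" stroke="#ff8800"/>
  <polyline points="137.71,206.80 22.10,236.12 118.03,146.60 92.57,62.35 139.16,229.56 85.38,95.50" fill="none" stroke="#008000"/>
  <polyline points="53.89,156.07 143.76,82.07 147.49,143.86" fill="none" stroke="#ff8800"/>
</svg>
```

; LightBurn 1.6.03
; GRBL device profile, absolute coords
G21
G90
G0 X59.28 Y53.36
M3 S478
G01 X22.94 Y221.77 F2417
G01 X123.79 Y102.87
G01 X38.80 Y54.55
G01 X87.10 Y216.04
G01 X93.93 Y129.63
G01 X59.28 Y53.36
M5
G0 X137.71 Y53.99
M3 S850
G01 X22.10 Y24.67 F600
G01 X118.03 Y114.19
G01 X92.57 Y198.44
G01 X139.16 Y31.23
G01 X85.38 Y165.29
M5
G0 X53.89 Y104.72
M3 S478
G01 X143.76 Y178.72 F2417
G01 X147.49 Y116.93
M5
G0 X0.00 Y0.00

Since the viewBox matches the mm dimensions, user units are millimetres directly. The only transform is the Y-flip y_m = 260.79 − y_svg.

Shape 1 is a closed polygon drawn with `<path>`. Its stroke #ff8800 means score at S478, F2417. After flipping Y the toolpath is (59.28,53.36) → (22.94,221.77) → (123.79,102.87) → (38.80,54.55) → (87.10,216.04) → (93.93,129.63) → (59.28,53.36), returning to the start.

Shape 2 is a open polyline drawn with `<polyline>`. Its stroke #008000 means cut at S850, F600. After flipping Y the toolpath is (137.71,53.99) → (22.10,24.67) → (118.03,114.19) → (92.57,198.44) → (139.16,31.23) → (85.38,165.29).

Shape 3 is a open polyline drawn with `<polyline>`. Its stroke #ff8800 means score at S478, F2417. After flipping Y the toolpath is (53.89,104.72) → (143.76,178.72) → (147.49,116.93).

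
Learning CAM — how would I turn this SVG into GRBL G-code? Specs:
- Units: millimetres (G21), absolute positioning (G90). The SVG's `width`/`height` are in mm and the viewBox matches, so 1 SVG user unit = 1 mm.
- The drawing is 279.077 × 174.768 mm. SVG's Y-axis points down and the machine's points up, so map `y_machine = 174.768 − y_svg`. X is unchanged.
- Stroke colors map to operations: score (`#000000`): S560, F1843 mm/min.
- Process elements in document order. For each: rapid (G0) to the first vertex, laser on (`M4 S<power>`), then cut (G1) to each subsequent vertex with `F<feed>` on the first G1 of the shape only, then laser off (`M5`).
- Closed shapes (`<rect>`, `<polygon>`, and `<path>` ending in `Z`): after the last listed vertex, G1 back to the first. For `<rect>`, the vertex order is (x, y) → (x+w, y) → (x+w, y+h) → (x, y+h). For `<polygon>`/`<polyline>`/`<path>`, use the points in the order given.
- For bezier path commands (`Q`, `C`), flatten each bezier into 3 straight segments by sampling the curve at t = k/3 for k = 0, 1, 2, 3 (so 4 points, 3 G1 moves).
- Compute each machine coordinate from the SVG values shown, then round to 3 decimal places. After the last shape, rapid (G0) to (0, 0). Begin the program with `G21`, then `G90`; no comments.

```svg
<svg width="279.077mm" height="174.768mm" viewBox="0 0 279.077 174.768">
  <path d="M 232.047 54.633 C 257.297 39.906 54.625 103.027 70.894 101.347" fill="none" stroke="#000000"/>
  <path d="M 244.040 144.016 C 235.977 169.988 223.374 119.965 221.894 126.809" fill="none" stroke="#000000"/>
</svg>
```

G21
G90
G0 X232.047 Y120.135
M4 S560
G1 X197.873 Y114.196 F1843
G1 X111.055 Y88.058
G1 X70.894 Y73.421
M5
G0 X244.040 Y30.752
M4 S560
G1 X235.044 Y25.191 F1843
G1 X226.502 Y40.768
G1 X221.894 Y47.959
M5
G0 X0.000 Y0.000

Since the viewBox matches the mm dimensions, user units are millimetres directly. The only transform is the Y-flip y_m = 174.768 − y_svg.

Shape 1 is a cubic bezier drawn with `<path>`. Its stroke #000000 means score at S560, F1843. After flipping Y the toolpath is (232.047,120.135) → (197.873,114.196) → (111.055,88.058) → (70.894,73.421).

Shape 2 is a cubic bezier drawn with `<path>`. Its stroke #000000 means score at S560, F1843. After flipping Y the toolpath is (244.040,30.752) → (235.044,25.191) → (226.502,40.768) → (221.894,47.959).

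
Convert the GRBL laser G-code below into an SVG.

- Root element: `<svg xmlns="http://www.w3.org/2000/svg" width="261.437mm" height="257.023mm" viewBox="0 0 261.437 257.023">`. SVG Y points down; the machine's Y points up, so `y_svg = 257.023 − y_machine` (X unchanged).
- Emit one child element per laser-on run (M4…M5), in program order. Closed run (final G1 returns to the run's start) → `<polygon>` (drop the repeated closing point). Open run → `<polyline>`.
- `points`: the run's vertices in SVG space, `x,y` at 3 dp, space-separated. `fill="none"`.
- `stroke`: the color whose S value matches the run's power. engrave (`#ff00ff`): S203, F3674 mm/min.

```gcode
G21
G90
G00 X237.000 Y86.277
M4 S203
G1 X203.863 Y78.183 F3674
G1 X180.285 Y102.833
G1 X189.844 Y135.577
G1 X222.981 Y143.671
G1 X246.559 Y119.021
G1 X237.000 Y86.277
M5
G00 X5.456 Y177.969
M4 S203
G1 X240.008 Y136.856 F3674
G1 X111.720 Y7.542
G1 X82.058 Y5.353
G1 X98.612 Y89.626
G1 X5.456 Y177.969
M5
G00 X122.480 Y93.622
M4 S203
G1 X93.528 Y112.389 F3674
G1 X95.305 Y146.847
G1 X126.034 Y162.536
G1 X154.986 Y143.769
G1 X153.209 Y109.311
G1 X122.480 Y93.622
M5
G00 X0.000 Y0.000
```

<svg xmlns="http://www.w3.org/2000/svg" width="261.437mm" height="257.023mm" viewBox="0 0 261.437 257.023">
  <polygon points="237.000,170.746 203.863,178.840 180.285,154.190 189.844,121.446 222.981,113.352 246.559,138.002" fill="none" stroke="#ff00ff"/>
  <polygon points="5.456,79.054 240.008,120.167 111.720,249.481 82.058,251.670 98.612,167.397" fill="none" stroke="#ff00ff"/>
  <polygon points="122.480,163.401 93.528,144.634 95.305,110.176 126.034,94.487 154.986,113.254 153.209,147.712" fill="none" stroke="#ff00ff"/>
</svg>

Each laser-on run becomes one SVG element. Flip Y back into SVG space with y_svg = 257.023 − y_machine. Every run uses S203, so all elements get stroke `#ff00ff` (engrave).

Run 1: The run returns to its start, so emit a `<polygon>` with points (Y-flipped): 237.000,170.746 203.863,178.840 180.285,154.190 189.844,121.446 222.981,113.352 246.559,138.002.

Run 2: The run returns to its start, so emit a `<polygon>` with points (Y-flipped): 5.456,79.054 240.008,120.167 111.720,249.481 82.058,251.670 98.612,167.397.

Run 3: The run returns to its start, so emit a `<polygon>` with points (Y-flipped): 122.480,163.401 93.528,144.634 95.305,110.176 126.034,94.487 154.986,113.254 153.209,147.712.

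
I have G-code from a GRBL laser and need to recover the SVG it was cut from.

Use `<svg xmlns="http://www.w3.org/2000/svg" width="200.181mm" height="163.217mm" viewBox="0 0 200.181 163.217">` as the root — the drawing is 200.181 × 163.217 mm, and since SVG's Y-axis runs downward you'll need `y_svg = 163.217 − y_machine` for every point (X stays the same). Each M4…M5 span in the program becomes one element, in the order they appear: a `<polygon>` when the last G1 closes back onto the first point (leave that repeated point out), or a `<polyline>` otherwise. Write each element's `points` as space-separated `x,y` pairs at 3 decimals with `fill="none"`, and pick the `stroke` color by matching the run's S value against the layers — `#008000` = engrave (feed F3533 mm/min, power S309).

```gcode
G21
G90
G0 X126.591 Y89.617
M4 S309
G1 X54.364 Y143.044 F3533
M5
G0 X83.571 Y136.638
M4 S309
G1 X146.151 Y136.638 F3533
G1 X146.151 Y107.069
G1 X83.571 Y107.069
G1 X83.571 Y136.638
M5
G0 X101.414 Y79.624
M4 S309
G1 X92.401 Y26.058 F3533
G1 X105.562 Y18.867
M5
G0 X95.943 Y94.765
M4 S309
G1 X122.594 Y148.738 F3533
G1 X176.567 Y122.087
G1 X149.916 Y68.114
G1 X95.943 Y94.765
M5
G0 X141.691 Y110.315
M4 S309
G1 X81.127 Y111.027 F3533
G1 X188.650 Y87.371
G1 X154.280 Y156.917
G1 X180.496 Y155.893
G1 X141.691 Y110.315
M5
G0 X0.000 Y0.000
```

<svg xmlns="http://www.w3.org/2000/svg" width="200.181mm" height="163.217mm" viewBox="0 0 200.181 163.217">
  <polyline points="126.591,73.600 54.364,20.173" fill="none" stroke="#008000"/>
  <polygon points="83.571,26.579 146.151,26.579 146.151,56.148 83.571,56.148" fill="none" stroke="#008000"/>
  <polyline points="101.414,83.593 92.401,137.159 105.562,144.350" fill="none" stroke="#008000"/>
  <polygon points="95.943,68.452 122.594,14.479 176.567,41.130 149.916,95.103" fill="none" stroke="#008000"/>
  <polygon points="141.691,52.902 81.127,52.190 188.650,75.846 154.280,6.300 180.496,7.324" fill="none" stroke="#008000"/>
</svg>

Machine Y-up, SVG Y-down with viewBox height 163.217, so y_svg = 163.217 − y_machine; X carries over. Every run uses S309, so all elements get stroke `#008000` (engrave).

Run 1: The run is open, so emit a `<polyline>` with points (Y-flipped): 126.591,73.600 54.364,20.173.

Run 2: The run returns to its start, so emit a `<polygon>` with points (Y-flipped): 83.571,26.579 146.151,26.579 146.151,56.148 83.571,56.148.

Run 3: The run is open, so emit a `<polyline>` with points (Y-flipped): 101.414,83.593 92.401,137.159 105.562,144.350.

Run 4: The run returns to its start, so emit a `<polygon>` with points (Y-flipped): 95.943,68.452 122.594,14.479 176.567,41.130 149.916,95.103.

Run 5: The run returns to its start, so emit a `<polygon>` with points (Y-flipped): 141.691,52.902 81.127,52.190 188.650,75.846 154.280,6.300 180.496,7.324.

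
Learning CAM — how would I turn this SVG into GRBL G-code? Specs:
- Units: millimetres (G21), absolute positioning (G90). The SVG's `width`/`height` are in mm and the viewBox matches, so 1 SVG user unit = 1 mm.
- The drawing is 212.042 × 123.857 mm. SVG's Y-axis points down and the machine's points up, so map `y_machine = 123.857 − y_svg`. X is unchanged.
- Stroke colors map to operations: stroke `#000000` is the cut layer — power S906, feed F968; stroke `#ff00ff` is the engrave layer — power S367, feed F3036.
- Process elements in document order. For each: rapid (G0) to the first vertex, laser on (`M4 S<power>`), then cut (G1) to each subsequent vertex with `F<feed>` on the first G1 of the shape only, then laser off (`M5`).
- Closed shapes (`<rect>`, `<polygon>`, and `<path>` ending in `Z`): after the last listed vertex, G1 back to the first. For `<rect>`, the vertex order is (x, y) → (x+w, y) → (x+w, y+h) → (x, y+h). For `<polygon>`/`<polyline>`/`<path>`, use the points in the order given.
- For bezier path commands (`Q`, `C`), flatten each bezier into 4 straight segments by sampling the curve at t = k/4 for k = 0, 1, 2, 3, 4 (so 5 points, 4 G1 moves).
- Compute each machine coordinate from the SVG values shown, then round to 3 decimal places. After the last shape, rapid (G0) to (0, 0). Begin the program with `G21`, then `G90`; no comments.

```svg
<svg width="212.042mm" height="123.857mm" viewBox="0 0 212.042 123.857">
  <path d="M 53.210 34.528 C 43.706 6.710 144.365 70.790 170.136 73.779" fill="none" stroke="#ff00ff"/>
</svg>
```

1 u = 1 mm; y_m = 123.857 − y.

[1] `<path>` cubic bezier, #ff00ff→engrave S367 F3036: (53.210,89.329) → (63.846,95.352) → (98.445,81.256) → (139.658,61.384) → (170.136,50.078)

G21
G90
G0 X53.210 Y89.329
M4 S367
G1 X63.846 Y95.352 F3036
G1 X98.445 Y81.256
G1 X139.658 Y61.384
G1 X170.136 Y50.078
M5
G0 X0.000 Y0.000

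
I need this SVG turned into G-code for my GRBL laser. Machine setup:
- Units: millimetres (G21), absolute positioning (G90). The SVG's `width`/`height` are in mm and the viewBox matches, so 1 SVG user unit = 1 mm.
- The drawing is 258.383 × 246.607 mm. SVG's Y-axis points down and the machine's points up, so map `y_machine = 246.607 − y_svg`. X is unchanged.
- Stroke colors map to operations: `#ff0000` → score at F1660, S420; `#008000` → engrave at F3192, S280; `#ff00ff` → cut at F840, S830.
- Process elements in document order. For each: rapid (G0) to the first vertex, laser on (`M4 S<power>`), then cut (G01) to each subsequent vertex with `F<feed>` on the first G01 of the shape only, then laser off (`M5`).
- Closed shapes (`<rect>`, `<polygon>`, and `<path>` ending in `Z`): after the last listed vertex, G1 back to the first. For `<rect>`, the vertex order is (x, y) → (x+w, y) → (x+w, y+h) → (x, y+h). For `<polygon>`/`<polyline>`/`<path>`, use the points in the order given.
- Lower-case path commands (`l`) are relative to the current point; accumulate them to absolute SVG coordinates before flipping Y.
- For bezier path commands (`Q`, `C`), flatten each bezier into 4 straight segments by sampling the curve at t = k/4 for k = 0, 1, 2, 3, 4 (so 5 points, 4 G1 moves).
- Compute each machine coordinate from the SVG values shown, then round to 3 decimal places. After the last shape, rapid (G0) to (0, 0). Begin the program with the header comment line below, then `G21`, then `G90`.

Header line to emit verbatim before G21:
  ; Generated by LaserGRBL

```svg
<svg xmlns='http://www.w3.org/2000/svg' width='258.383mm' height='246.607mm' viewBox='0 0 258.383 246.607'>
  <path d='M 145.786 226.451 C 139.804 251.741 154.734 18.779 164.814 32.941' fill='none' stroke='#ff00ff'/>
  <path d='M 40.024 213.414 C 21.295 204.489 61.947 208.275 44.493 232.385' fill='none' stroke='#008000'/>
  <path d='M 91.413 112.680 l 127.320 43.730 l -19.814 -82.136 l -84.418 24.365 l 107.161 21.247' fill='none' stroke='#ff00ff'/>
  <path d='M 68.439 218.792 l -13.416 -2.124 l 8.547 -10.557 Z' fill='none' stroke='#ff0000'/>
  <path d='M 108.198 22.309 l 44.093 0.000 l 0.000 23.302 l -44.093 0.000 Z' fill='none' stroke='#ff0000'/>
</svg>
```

viewBox `0 0 258.383 246.607` with mm width/height → 1 unit = 1 mm. Flip: y_m = 246.607 − y_svg.

**Shape 1** — `<path>` cubic bezier, stroke `#ff00ff` → cut (S830, F840). Control points (SVG): P0=(145.786,226.451), P1=(139.804,251.741), P2=(154.734,18.779), P3=(164.814,32.941); sampled at t=k/4. Machine vertices: (145.786,20.156) → (144.818,41.714) → (149.277,112.738) → (156.747,185.848) → (164.814,213.666). Open path.

**Shape 2** — `<path>` cubic bezier, stroke `#008000` → engrave (S280, F3192). Control points (SVG): P0=(40.024,213.414), P1=(21.295,204.489), P2=(61.947,208.275), P3=(44.493,232.385); sampled at t=k/4. Machine vertices: (40.024,33.193) → (35.275,37.384) → (41.780,36.096) → (48.524,28.613) → (44.493,14.222). Open path.

**Shape 3** — `<path>` open polyline, stroke `#ff00ff` → cut (S830, F840). Machine vertices: (91.413,133.927) → (218.733,90.197) → (198.919,172.333) → (114.501,147.968) → (221.662,126.721). Open path.

**Shape 4** — `<path>` regular polygon, stroke `#ff0000` → score (S420, F1660). Machine vertices: (68.439,27.815) → (55.023,29.939) → (63.570,40.496) → (68.439,27.815). Closed: final G1 returns to the first vertex.

**Shape 5** — `<path>` rectangle, stroke `#ff0000` → score (S420, F1660). Machine vertices: (108.198,224.298) → (152.291,224.298) → (152.291,200.996) → (108.198,200.996) → (108.198,224.298). Closed: final G1 returns to the first vertex.

; Generated by LaserGRBL
G21
G90
G0 X145.786 Y20.156
M4 S830
G01 X144.818 Y41.714 F840
G01 X149.277 Y112.738
G01 X156.747 Y185.848
G01 X164.814 Y213.666
M5
G0 X40.024 Y33.193
M4 S280
G01 X35.275 Y37.384 F3192
G01 X41.780 Y36.096
G01 X48.524 Y28.613
G01 X44.493 Y14.222
M5
G0 X91.413 Y133.927
M4 S830
G01 X218.733 Y90.197 F840
G01 X198.919 Y172.333
G01 X114.501 Y147.968
G01 X221.662 Y126.721
M5
G0 X68.439 Y27.815
M4 S420
G01 X55.023 Y29.939 F1660
G01 X63.570 Y40.496
G01 X68.439 Y27.815
M5
G0 X108.198 Y224.298
M4 S420
G01 X152.291 Y224.298 F1660
G01 X152.291 Y200.996
G01 X108.198 Y200.996
G01 X108.198 Y224.298
M5
G0 X0.000 Y0.000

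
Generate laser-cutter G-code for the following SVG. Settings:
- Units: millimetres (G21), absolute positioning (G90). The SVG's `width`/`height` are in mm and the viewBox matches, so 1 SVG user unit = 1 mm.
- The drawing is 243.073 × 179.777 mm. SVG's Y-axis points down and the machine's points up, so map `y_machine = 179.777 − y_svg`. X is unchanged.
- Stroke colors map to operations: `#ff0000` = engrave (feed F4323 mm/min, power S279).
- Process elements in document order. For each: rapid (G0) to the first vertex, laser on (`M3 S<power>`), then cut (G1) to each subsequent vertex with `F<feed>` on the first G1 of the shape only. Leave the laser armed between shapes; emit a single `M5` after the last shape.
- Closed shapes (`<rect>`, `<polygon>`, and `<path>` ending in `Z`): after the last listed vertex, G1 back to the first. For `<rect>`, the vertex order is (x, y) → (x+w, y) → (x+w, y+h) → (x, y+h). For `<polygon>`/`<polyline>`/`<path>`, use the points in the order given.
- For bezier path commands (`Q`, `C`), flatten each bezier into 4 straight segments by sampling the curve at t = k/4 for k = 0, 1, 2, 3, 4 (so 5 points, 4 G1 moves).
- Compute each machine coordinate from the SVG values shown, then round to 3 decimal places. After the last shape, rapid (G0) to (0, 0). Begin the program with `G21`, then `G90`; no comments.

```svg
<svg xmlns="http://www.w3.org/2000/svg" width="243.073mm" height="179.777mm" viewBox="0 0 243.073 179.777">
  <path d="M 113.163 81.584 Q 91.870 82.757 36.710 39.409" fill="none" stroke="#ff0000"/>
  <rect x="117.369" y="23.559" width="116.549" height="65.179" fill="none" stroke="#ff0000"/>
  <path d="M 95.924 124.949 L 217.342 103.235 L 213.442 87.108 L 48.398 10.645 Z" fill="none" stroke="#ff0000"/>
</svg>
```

Since the viewBox matches the mm dimensions, user units are millimetres directly. The only transform is the Y-flip y_m = 179.777 − y_svg.

Shape 1 is a quadratic bezier drawn with `<path>`. Its stroke #ff0000 means engrave at S279, F4323. After flipping Y the toolpath is (113.163,98.193) → (100.400,100.389) → (83.403,108.150) → (62.173,121.477) → (36.710,140.368).

Shape 2 is a rectangle drawn with `<rect>`. Its stroke #ff0000 means engrave at S279, F4323. After flipping Y the toolpath is (117.369,156.218) → (233.918,156.218) → (233.918,91.039) → (117.369,91.039) → (117.369,156.218), returning to the start.

Shape 3 is a closed polygon drawn with `<path>`. Its stroke #ff0000 means engrave at S279, F4323. After flipping Y the toolpath is (95.924,54.828) → (217.342,76.542) → (213.442,92.669) → (48.398,169.132) → (95.924,54.828), returning to the start.

G21
G90
G0 X113.163 Y98.193
M3 S279
G1 X100.400 Y100.389 F4323
G1 X83.403 Y108.150
G1 X62.173 Y121.477
G1 X36.710 Y140.368
G0 X117.369 Y156.218
M3 S279
G1 X233.918 Y156.218 F4323
G1 X233.918 Y91.039
G1 X117.369 Y91.039
G1 X117.369 Y156.218
G0 X95.924 Y54.828
M3 S279
G1 X217.342 Y76.542 F4323
G1 X213.442 Y92.669
G1 X48.398 Y169.132
G1 X95.924 Y54.828
M5
G0 X0.000 Y0.000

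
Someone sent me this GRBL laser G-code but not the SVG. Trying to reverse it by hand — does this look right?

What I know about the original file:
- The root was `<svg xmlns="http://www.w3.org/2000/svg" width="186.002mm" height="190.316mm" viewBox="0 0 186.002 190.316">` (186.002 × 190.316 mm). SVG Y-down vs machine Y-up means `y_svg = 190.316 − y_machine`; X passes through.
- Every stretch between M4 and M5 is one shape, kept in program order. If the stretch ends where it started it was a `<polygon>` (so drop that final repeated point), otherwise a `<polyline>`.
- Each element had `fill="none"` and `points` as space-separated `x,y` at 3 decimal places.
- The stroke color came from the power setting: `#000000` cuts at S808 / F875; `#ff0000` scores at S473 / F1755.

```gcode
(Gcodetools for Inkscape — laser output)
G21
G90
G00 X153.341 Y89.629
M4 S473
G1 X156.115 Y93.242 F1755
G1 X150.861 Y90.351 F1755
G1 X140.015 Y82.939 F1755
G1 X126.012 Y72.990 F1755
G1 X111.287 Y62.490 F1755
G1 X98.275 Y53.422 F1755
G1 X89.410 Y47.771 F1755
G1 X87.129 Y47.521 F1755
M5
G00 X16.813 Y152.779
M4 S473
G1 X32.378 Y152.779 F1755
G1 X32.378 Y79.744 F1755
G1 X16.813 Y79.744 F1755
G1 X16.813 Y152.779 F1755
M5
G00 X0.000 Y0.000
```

y_svg = 190.316 − y_m. Every run uses S473, so all elements get stroke `#ff0000` (score).

[1] open run; points: 153.341,100.687 156.115,97.074 150.861,99.965 140.015,107.377 126.012,117.326 111.287,127.826 98.275,136.894 89.410,142.545 87.129,142.795

[2] closed run; points: 16.813,37.537 32.378,37.537 32.378,110.572 16.813,110.572

<svg xmlns="http://www.w3.org/2000/svg" width="186.002mm" height="190.316mm" viewBox="0 0 186.002 190.316">
  <polyline points="153.341,100.687 156.115,97.074 150.861,99.965 140.015,107.377 126.012,117.326 111.287,127.826 98.275,136.894 89.410,142.545 87.129,142.795" fill="none" stroke="#ff0000"/>
  <polygon points="16.813,37.537 32.378,37.537 32.378,110.572 16.813,110.572" fill="none" stroke="#ff0000"/>
</svg>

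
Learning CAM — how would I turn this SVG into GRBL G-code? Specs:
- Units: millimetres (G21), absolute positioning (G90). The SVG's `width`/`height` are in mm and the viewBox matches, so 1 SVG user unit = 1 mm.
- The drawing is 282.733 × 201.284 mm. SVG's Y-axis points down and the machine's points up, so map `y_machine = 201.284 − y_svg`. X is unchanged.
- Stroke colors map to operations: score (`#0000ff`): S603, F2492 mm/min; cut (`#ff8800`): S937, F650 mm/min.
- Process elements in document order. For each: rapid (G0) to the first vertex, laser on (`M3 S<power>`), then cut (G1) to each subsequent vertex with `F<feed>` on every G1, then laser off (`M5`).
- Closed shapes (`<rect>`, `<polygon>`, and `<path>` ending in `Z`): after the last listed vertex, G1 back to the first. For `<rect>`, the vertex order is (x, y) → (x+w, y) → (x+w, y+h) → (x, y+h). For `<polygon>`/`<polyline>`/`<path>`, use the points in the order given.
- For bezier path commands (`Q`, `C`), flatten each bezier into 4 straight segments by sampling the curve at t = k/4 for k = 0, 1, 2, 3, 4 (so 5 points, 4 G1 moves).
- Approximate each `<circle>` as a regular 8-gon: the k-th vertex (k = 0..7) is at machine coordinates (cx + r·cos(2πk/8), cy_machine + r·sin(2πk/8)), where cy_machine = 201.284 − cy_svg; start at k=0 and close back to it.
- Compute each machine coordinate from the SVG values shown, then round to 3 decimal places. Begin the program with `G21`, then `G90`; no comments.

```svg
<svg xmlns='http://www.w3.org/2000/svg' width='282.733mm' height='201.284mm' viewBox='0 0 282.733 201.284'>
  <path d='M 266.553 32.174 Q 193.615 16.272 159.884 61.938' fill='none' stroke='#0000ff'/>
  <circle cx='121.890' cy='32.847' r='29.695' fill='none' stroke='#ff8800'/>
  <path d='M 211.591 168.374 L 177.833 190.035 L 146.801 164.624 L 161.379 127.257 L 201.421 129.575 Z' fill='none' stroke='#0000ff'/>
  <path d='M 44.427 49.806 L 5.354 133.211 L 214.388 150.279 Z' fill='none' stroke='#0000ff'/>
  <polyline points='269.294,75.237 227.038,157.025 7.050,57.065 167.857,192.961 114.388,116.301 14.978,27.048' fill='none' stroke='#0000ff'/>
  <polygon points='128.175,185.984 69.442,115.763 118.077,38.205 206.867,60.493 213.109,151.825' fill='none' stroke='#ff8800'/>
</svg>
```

viewBox `0 0 282.733 201.284` with mm width/height → 1 unit = 1 mm. Flip: y_m = 201.284 − y_svg.

**Shape 1** — `<path>` quadratic bezier, stroke `#0000ff` → score (S603, F2492). Control points (SVG): P0=(266.553,32.174), P1=(193.615,16.272), P2=(159.884,61.938); sampled at t=k/4. Machine vertices: (266.553,169.110) → (232.534,173.213) → (203.417,169.620) → (179.200,158.331) → (159.884,139.346). Open path.

**Shape 2** — `<circle>` circle, stroke `#ff8800` → cut (S937, F650). Machine vertices: (151.585,168.437) → (142.888,189.435) → (121.890,198.132) → (100.892,189.435) → (92.195,168.437) → (100.892,147.439) → (121.890,138.742) → (142.888,147.439) → (151.585,168.437). Closed: final G1 returns to the first vertex.

**Shape 3** — `<path>` regular polygon, stroke `#0000ff` → score (S603, F2492). Machine vertices: (211.591,32.910) → (177.833,11.249) → (146.801,36.660) → (161.379,74.027) → (201.421,71.709) → (211.591,32.910). Closed: final G1 returns to the first vertex.

**Shape 4** — `<path>` closed polygon, stroke `#0000ff` → score (S603, F2492). Machine vertices: (44.427,151.478) → (5.354,68.073) → (214.388,51.005) → (44.427,151.478). Closed: final G1 returns to the first vertex.

**Shape 5** — `<polyline>` open polyline, stroke `#0000ff` → score (S603, F2492). Machine vertices: (269.294,126.047) → (227.038,44.259) → (7.050,144.219) → (167.857,8.323) → (114.388,84.983) → (14.978,174.236). Open path.

**Shape 6** — `<polygon>` regular polygon, stroke `#ff8800` → cut (S937, F650). Machine vertices: (128.175,15.300) → (69.442,85.521) → (118.077,163.079) → (206.867,140.791) → (213.109,49.459) → (128.175,15.300). Closed: final G1 returns to the first vertex.

G21
G90
G0 X266.553 Y169.110
M3 S603
G1 X232.534 Y173.213 F2492
G1 X203.417 Y169.620 F2492
G1 X179.200 Y158.331 F2492
G1 X159.884 Y139.346 F2492
M5
G0 X151.585 Y168.437
M3 S937
G1 X142.888 Y189.435 F650
G1 X121.890 Y198.132 F650
G1 X100.892 Y189.435 F650
G1 X92.195 Y168.437 F650
G1 X100.892 Y147.439 F650
G1 X121.890 Y138.742 F650
G1 X142.888 Y147.439 F650
G1 X151.585 Y168.437 F650
M5
G0 X211.591 Y32.910
M3 S603
G1 X177.833 Y11.249 F2492
G1 X146.801 Y36.660 F2492
G1 X161.379 Y74.027 F2492
G1 X201.421 Y71.709 F2492
G1 X211.591 Y32.910 F2492
M5
G0 X44.427 Y151.478
M3 S603
G1 X5.354 Y68.073 F2492
G1 X214.388 Y51.005 F2492
G1 X44.427 Y151.478 F2492
M5
G0 X269.294 Y126.047
M3 S603
G1 X227.038 Y44.259 F2492
G1 X7.050 Y144.219 F2492
G1 X167.857 Y8.323 F2492
G1 X114.388 Y84.983 F2492
G1 X14.978 Y174.236 F2492
M5
G0 X128.175 Y15.300
M3 S937
G1 X69.442 Y85.521 F650
G1 X118.077 Y163.079 F650
G1 X206.867 Y140.791 F650
G1 X213.109 Y49.459 F650
G1 X128.175 Y15.300 F650
M5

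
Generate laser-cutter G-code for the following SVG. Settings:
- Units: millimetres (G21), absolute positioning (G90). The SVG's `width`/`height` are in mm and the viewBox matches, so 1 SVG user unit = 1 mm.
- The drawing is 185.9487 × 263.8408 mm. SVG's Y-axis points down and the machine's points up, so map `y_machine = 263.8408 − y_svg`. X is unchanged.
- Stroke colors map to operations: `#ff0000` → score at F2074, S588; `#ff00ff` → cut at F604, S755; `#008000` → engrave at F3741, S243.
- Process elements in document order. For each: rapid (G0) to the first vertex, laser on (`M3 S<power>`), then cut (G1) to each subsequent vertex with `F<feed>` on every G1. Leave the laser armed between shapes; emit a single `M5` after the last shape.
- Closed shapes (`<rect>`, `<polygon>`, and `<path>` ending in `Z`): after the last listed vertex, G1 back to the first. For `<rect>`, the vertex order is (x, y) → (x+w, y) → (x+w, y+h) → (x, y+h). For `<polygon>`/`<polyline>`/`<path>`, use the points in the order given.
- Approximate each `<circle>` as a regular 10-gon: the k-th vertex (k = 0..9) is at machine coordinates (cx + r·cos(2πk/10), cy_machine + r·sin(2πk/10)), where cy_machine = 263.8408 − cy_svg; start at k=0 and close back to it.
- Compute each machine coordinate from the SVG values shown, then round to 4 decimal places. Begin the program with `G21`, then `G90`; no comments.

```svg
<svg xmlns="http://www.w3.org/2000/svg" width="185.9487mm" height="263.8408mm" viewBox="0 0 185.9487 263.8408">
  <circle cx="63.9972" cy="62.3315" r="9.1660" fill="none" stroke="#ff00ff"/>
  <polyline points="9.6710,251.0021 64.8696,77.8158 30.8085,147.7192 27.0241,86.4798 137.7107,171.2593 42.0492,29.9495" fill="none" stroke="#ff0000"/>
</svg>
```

G21
G90
G0 X73.1632 Y201.5093
M3 S755
G1 X71.4126 Y206.8969 F604
G1 X66.8296 Y210.2267 F604
G1 X61.1648 Y210.2267 F604
G1 X56.5818 Y206.8969 F604
G1 X54.8312 Y201.5093 F604
G1 X56.5818 Y196.1217 F604
G1 X61.1648 Y192.7919 F604
G1 X66.8296 Y192.7919 F604
G1 X71.4126 Y196.1217 F604
G1 X73.1632 Y201.5093 F604
G0 X9.6710 Y12.8387
M3 S588
G1 X64.8696 Y186.0250 F2074
G1 X30.8085 Y116.1216 F2074
G1 X27.0241 Y177.3610 F2074
G1 X137.7107 Y92.5815 F2074
G1 X42.0492 Y233.8913 F2074
M5

viewBox `0 0 185.9487 263.8408` with mm width/height → 1 unit = 1 mm. Flip: y_m = 263.8408 − y_svg.

**Shape 1** — `<circle>` circle, stroke `#ff00ff` → cut (S755, F604). Machine vertices: (73.1632,201.5093) → (71.4126,206.8969) → (66.8296,210.2267) → (61.1648,210.2267) → (56.5818,206.8969) → (54.8312,201.5093) → (56.5818,196.1217) → (61.1648,192.7919) → (66.8296,192.7919) → (71.4126,196.1217) → (73.1632,201.5093). Closed: final G1 returns to the first vertex.

**Shape 2** — `<polyline>` open polyline, stroke `#ff0000` → score (S588, F2074). Machine vertices: (9.6710,12.8387) → (64.8696,186.0250) → (30.8085,116.1216) → (27.0241,177.3610) → (137.7107,92.5815) → (42.0492,233.8913). Open path.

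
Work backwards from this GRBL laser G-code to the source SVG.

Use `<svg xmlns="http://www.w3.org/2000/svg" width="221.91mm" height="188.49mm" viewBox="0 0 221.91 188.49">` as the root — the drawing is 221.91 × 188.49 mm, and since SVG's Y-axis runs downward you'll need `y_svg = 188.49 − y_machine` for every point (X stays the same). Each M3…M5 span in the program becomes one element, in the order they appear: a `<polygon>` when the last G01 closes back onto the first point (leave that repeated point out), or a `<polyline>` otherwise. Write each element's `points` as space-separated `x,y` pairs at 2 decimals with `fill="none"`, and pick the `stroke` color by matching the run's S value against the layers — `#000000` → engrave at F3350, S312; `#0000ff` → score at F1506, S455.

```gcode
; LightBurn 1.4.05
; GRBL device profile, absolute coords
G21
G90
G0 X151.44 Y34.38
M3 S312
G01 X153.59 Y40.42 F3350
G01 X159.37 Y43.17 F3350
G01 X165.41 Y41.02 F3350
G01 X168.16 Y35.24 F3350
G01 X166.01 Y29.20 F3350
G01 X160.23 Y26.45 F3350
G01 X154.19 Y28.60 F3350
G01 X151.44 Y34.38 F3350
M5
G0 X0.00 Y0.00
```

<svg xmlns="http://www.w3.org/2000/svg" width="221.91mm" height="188.49mm" viewBox="0 0 221.91 188.49">
  <polygon points="151.44,154.11 153.59,148.07 159.37,145.32 165.41,147.47 168.16,153.25 166.01,159.29 160.23,162.04 154.19,159.89" fill="none" stroke="#000000"/>
</svg>

y_svg = 188.49 − y_m. Every run uses S312, so all elements get stroke `#000000` (engrave).

[1] closed run; points: 151.44,154.11 153.59,148.07 159.37,145.32 165.41,147.47 168.16,153.25 166.01,159.29 160.23,162.04 154.19,159.89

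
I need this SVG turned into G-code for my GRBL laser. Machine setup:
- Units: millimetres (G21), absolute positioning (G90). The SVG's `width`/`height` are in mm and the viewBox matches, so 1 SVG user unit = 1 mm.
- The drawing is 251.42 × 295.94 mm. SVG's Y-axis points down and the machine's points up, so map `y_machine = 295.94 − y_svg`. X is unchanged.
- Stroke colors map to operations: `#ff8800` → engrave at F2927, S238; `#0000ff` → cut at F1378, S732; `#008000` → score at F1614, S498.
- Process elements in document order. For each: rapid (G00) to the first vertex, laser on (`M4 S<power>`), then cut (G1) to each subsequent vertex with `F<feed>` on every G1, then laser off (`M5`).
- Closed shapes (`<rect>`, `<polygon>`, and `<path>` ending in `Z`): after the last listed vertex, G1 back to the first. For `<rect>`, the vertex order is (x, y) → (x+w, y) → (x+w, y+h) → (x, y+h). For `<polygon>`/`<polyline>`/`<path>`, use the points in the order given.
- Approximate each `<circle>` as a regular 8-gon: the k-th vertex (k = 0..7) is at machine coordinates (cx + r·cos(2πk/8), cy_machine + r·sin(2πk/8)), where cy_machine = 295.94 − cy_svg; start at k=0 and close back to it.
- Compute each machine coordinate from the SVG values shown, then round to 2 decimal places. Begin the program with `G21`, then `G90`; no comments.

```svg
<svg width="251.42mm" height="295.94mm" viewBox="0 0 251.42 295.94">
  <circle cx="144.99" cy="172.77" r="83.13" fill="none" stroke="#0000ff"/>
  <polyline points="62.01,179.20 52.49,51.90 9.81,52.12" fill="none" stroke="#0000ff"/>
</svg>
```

G21
G90
G00 X228.12 Y123.17
M4 S732
G1 X203.77 Y181.95 F1378
G1 X144.99 Y206.30 F1378
G1 X86.21 Y181.95 F1378
G1 X61.86 Y123.17 F1378
G1 X86.21 Y64.39 F1378
G1 X144.99 Y40.04 F1378
G1 X203.77 Y64.39 F1378
G1 X228.12 Y123.17 F1378
M5
G00 X62.01 Y116.74
M4 S732
G1 X52.49 Y244.04 F1378
G1 X9.81 Y243.82 F1378
M5

Since the viewBox matches the mm dimensions, user units are millimetres directly. The only transform is the Y-flip y_m = 295.94 − y_svg.

Shape 1 is a circle drawn with `<circle>`. Its stroke #0000ff means cut at S732, F1378. After flipping Y the toolpath is (228.12,123.17) → (203.77,181.95) → (144.99,206.30) → (86.21,181.95) → (61.86,123.17) → (86.21,64.39) → (144.99,40.04) → (203.77,64.39) → (228.12,123.17), returning to the start.

Shape 2 is a open polyline drawn with `<polyline>`. Its stroke #0000ff means cut at S732, F1378. After flipping Y the toolpath is (62.01,116.74) → (52.49,244.04) → (9.81,243.82).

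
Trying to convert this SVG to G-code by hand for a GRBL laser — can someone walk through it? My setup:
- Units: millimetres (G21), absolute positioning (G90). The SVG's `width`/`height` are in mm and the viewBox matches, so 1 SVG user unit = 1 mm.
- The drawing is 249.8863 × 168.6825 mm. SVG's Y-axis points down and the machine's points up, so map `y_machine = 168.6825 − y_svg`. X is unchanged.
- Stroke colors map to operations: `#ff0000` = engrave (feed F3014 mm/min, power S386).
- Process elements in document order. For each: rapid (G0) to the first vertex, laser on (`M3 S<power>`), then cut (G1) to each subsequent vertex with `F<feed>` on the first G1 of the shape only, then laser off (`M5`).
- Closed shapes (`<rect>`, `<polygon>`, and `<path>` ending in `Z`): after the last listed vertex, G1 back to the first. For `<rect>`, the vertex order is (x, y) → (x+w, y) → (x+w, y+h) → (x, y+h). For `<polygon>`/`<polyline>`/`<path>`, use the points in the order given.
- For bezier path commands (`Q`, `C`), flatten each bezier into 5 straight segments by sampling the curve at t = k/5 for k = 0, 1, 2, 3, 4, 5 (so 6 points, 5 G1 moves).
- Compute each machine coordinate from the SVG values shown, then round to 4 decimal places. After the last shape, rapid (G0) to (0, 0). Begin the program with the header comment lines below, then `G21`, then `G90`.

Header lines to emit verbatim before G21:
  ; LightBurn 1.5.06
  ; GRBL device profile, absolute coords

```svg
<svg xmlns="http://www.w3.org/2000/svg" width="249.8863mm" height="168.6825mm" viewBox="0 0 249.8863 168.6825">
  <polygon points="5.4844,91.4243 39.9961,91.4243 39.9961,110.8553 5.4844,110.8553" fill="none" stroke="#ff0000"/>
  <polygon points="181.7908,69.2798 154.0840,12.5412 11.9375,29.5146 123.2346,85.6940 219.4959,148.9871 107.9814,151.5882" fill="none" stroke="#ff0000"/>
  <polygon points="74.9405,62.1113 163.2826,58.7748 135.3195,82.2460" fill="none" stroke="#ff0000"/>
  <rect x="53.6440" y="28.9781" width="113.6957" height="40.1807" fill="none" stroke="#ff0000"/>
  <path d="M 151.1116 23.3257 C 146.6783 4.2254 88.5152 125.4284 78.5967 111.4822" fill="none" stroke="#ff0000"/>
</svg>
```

Since the viewBox matches the mm dimensions, user units are millimetres directly. The only transform is the Y-flip y_m = 168.6825 − y_svg.

Shape 1 is a rectangle drawn with `<polygon>`. Its stroke #ff0000 means engrave at S386, F3014. After flipping Y the toolpath is (5.4844,77.2582) → (39.9961,77.2582) → (39.9961,57.8272) → (5.4844,57.8272) → (5.4844,77.2582), returning to the start.

Shape 2 is a closed polygon drawn with `<polygon>`. Its stroke #ff0000 means engrave at S386, F3014. After flipping Y the toolpath is (181.7908,99.4027) → (154.0840,156.1413) → (11.9375,139.1679) → (123.2346,82.9885) → (219.4959,19.6954) → (107.9814,17.0943) → (181.7908,99.4027), returning to the start.

Shape 3 is a closed polygon drawn with `<polygon>`. Its stroke #ff0000 means engrave at S386, F3014. After flipping Y the toolpath is (74.9405,106.5712) → (163.2826,109.9077) → (135.3195,86.4365) → (74.9405,106.5712), returning to the start.

Shape 4 is a rectangle drawn with `<rect>`. Its stroke #ff0000 means engrave at S386, F3014. After flipping Y the toolpath is (53.6440,139.7044) → (167.3397,139.7044) → (167.3397,99.5237) → (53.6440,99.5237) → (53.6440,139.7044), returning to the start.

Shape 5 is a cubic bezier drawn with `<path>`. Its stroke #ff0000 means engrave at S386, F3014. After flipping Y the toolpath is (151.1116,145.3568) → (142.8198,142.1842) → (126.5277,118.5605) → (107.1299,87.7075) → (89.5214,62.8469) → (78.5967,57.2003).

; LightBurn 1.5.06
; GRBL device profile, absolute coords
G21
G90
G0 X5.4844 Y77.2582
M3 S386
G1 X39.9961 Y77.2582 F3014
G1 X39.9961 Y57.8272
G1 X5.4844 Y57.8272
G1 X5.4844 Y77.2582
M5
G0 X181.7908 Y99.4027
M3 S386
G1 X154.0840 Y156.1413 F3014
G1 X11.9375 Y139.1679
G1 X123.2346 Y82.9885
G1 X219.4959 Y19.6954
G1 X107.9814 Y17.0943
G1 X181.7908 Y99.4027
M5
G0 X74.9405 Y106.5712
M3 S386
G1 X163.2826 Y109.9077 F3014
G1 X135.3195 Y86.4365
G1 X74.9405 Y106.5712
M5
G0 X53.6440 Y139.7044
M3 S386
G1 X167.3397 Y139.7044 F3014
G1 X167.3397 Y99.5237
G1 X53.6440 Y99.5237
G1 X53.6440 Y139.7044
M5
G0 X151.1116 Y145.3568
M3 S386
G1 X142.8198 Y142.1842 F3014
G1 X126.5277 Y118.5605
G1 X107.1299 Y87.7075
G1 X89.5214 Y62.8469
G1 X78.5967 Y57.2003
M5
G0 X0.0000 Y0.0000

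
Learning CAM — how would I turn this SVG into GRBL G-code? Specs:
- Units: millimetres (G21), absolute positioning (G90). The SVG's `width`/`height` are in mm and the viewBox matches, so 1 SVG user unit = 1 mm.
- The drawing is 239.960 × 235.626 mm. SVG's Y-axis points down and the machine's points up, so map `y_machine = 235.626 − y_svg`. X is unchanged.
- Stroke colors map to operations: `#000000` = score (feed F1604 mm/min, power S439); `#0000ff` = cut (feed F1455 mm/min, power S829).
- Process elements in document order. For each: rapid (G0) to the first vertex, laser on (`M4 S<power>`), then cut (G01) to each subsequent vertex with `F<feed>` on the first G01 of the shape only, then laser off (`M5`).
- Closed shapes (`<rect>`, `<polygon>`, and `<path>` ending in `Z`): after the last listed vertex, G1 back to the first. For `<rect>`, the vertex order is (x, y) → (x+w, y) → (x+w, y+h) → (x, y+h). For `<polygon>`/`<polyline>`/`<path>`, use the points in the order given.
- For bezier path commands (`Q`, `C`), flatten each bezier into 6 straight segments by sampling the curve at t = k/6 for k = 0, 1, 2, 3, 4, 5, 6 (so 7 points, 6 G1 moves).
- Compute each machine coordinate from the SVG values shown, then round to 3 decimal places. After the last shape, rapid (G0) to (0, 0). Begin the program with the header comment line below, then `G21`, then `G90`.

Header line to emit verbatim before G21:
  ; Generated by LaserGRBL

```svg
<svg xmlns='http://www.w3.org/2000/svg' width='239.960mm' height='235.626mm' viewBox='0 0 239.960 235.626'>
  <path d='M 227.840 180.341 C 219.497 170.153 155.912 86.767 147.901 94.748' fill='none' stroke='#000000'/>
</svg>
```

Since the viewBox matches the mm dimensions, user units are millimetres directly. The only transform is the Y-flip y_m = 235.626 − y_svg.

Shape 1 is a cubic bezier drawn with `<path>`. Its stroke #000000 means score at S439, F1604. After flipping Y the toolpath is (227.840,55.285) → (219.578,65.717) → (205.187,83.777) → (187.746,104.895) → (170.332,124.498) → (156.025,138.016) → (147.901,140.878).

; Generated by LaserGRBL
G21
G90
G0 X227.840 Y55.285
M4 S439
G01 X219.578 Y65.717 F1604
G01 X205.187 Y83.777
G01 X187.746 Y104.895
G01 X170.332 Y124.498
G01 X156.025 Y138.016
G01 X147.901 Y140.878
M5
G0 X0.000 Y0.000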